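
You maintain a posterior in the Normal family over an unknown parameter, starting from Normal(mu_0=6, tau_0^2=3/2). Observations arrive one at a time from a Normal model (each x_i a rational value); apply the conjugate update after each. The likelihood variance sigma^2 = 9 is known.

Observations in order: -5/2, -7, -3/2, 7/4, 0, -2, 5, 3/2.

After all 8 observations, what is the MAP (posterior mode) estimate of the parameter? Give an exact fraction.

obs 1: x=-5/2 → posterior Normal(67/14, 9/7)
obs 2: x=-7 → posterior Normal(53/16, 9/8)
obs 3: x=-3/2 → posterior Normal(25/9, 1)
obs 4: x=7/4 → posterior Normal(107/40, 9/10)
obs 5: x=0 → posterior Normal(107/44, 9/11)
obs 6: x=-2 → posterior Normal(33/16, 3/4)
obs 7: x=5 → posterior Normal(119/52, 9/13)
obs 8: x=3/2 → posterior Normal(125/56, 9/14)

125/56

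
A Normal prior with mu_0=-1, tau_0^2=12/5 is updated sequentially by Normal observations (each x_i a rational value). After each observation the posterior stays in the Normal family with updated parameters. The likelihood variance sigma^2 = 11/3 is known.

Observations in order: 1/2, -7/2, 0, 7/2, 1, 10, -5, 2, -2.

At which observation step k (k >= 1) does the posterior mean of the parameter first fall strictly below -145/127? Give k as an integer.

k = 2

obs 1: x=1/2 → posterior Normal(-37/91, 132/91)
obs 2: x=-7/2 → posterior Normal(-163/127, 132/127)
obs 3: x=0 → posterior Normal(-1, 132/163)
obs 4: x=7/2 → posterior Normal(-37/199, 132/199)
obs 5: x=1 → posterior Normal(-1/235, 132/235)
obs 6: x=10 → posterior Normal(359/271, 132/271)
obs 7: x=-5 → posterior Normal(179/307, 132/307)
obs 8: x=2 → posterior Normal(251/343, 132/343)
obs 9: x=-2 → posterior Normal(179/379, 132/379)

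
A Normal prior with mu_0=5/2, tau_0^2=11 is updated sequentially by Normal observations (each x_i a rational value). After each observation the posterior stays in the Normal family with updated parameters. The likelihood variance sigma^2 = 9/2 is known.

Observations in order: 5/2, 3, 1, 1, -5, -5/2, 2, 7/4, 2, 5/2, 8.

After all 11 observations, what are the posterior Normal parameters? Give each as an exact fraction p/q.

mu_0=380/251, tau_0^2=99/251

obs 1: x=5/2 → posterior Normal(5/2, 99/31)
obs 2: x=3 → posterior Normal(287/106, 99/53)
obs 3: x=1 → posterior Normal(331/150, 33/25)
obs 4: x=1 → posterior Normal(375/194, 99/97)
obs 5: x=-5 → posterior Normal(155/238, 99/119)
obs 6: x=-5/2 → posterior Normal(15/94, 33/47)
obs 7: x=2 → posterior Normal(133/326, 99/163)
obs 8: x=7/4 → posterior Normal(21/37, 99/185)
obs 9: x=2 → posterior Normal(149/207, 11/23)
obs 10: x=5/2 → posterior Normal(204/229, 99/229)
obs 11: x=8 → posterior Normal(380/251, 99/251)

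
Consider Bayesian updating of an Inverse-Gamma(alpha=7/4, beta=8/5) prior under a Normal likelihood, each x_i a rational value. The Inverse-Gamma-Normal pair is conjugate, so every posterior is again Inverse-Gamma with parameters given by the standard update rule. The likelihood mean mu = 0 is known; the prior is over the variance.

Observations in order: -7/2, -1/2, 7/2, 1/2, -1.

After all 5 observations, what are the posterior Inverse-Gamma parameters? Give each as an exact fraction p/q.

alpha=17/4, beta=73/5

obs 1: x=-7/2 → posterior Inverse-Gamma(9/4, 309/40)
obs 2: x=-1/2 → posterior Inverse-Gamma(11/4, 157/20)
obs 3: x=7/2 → posterior Inverse-Gamma(13/4, 559/40)
obs 4: x=1/2 → posterior Inverse-Gamma(15/4, 141/10)
obs 5: x=-1 → posterior Inverse-Gamma(17/4, 73/5)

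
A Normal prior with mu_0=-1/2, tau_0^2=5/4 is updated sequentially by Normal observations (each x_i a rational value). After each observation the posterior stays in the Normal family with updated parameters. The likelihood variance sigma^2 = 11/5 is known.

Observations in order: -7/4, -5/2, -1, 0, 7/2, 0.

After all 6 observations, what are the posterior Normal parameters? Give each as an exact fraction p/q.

mu_0=-263/776, tau_0^2=55/194

obs 1: x=-7/4 → posterior Normal(-263/276, 55/69)
obs 2: x=-5/2 → posterior Normal(-513/376, 55/94)
obs 3: x=-1 → posterior Normal(-613/476, 55/119)
obs 4: x=0 → posterior Normal(-613/576, 55/144)
obs 5: x=7/2 → posterior Normal(-263/676, 55/169)
obs 6: x=0 → posterior Normal(-263/776, 55/194)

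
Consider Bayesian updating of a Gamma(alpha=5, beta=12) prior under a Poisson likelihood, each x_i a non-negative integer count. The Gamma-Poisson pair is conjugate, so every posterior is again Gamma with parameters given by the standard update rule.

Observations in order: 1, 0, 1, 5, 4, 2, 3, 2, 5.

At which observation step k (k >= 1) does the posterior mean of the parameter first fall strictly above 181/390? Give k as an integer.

k = 3

obs 1: x=1 → posterior Gamma(6, 13)
obs 2: x=0 → posterior Gamma(6, 14)
obs 3: x=1 → posterior Gamma(7, 15)
obs 4: x=5 → posterior Gamma(12, 16)
obs 5: x=4 → posterior Gamma(16, 17)
obs 6: x=2 → posterior Gamma(18, 18)
obs 7: x=3 → posterior Gamma(21, 19)
obs 8: x=2 → posterior Gamma(23, 20)
obs 9: x=5 → posterior Gamma(28, 21)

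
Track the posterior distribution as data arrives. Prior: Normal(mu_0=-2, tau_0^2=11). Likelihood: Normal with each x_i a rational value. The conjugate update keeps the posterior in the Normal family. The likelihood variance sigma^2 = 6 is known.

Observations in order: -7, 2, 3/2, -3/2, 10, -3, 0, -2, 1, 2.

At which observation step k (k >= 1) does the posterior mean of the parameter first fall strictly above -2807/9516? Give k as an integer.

obs 1: x=-7 → posterior Normal(-89/17, 66/17)
obs 2: x=2 → posterior Normal(-67/28, 33/14)
obs 3: x=3/2 → posterior Normal(-101/78, 22/13)
obs 4: x=-3/2 → posterior Normal(-67/50, 33/25)
obs 5: x=10 → posterior Normal(43/61, 66/61)
obs 6: x=-3 → posterior Normal(5/36, 11/12)
obs 7: x=0 → posterior Normal(10/83, 66/83)
obs 8: x=-2 → posterior Normal(-6/47, 33/47)
obs 9: x=1 → posterior Normal(-1/105, 22/35)
obs 10: x=2 → posterior Normal(21/116, 33/58)

k = 5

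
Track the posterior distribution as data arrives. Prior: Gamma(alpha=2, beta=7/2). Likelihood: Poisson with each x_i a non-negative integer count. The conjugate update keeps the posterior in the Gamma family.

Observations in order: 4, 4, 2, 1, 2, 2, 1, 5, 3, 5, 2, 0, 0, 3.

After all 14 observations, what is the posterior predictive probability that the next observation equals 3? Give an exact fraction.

obs 1: x=4 → posterior Gamma(6, 9/2)
obs 2: x=4 → posterior Gamma(10, 11/2)
obs 3: x=2 → posterior Gamma(12, 13/2)
obs 4: x=1 → posterior Gamma(13, 15/2)
obs 5: x=2 → posterior Gamma(15, 17/2)
obs 6: x=2 → posterior Gamma(17, 19/2)
obs 7: x=1 → posterior Gamma(18, 21/2)
obs 8: x=5 → posterior Gamma(23, 23/2)
obs 9: x=3 → posterior Gamma(26, 25/2)
obs 10: x=5 → posterior Gamma(31, 27/2)
obs 11: x=2 → posterior Gamma(33, 29/2)
obs 12: x=0 → posterior Gamma(33, 31/2)
obs 13: x=0 → posterior Gamma(33, 33/2)
obs 14: x=3 → posterior Gamma(36, 35/2)

70384078758768852749562045909118372946977615356445312500000/390539993363777986320898213181845819006713655084697379373129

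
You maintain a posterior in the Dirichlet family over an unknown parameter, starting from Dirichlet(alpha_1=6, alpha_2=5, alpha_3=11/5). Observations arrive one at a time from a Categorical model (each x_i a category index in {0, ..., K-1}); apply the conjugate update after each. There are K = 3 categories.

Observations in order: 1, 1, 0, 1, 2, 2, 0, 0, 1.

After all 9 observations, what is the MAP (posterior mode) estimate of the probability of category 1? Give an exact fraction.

obs 1: x=1 → posterior Dirichlet(6, 6, 11/5)
obs 2: x=1 → posterior Dirichlet(6, 7, 11/5)
obs 3: x=0 → posterior Dirichlet(7, 7, 11/5)
obs 4: x=1 → posterior Dirichlet(7, 8, 11/5)
obs 5: x=2 → posterior Dirichlet(7, 8, 16/5)
obs 6: x=2 → posterior Dirichlet(7, 8, 21/5)
obs 7: x=0 → posterior Dirichlet(8, 8, 21/5)
obs 8: x=0 → posterior Dirichlet(9, 8, 21/5)
obs 9: x=1 → posterior Dirichlet(9, 9, 21/5)

5/12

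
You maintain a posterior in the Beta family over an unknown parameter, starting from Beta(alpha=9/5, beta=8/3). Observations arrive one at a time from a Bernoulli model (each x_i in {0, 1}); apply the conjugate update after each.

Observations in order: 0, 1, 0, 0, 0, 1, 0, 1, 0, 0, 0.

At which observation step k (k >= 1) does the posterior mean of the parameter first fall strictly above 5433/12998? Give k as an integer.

obs 1: x=0 → posterior Beta(9/5, 11/3)
obs 2: x=1 → posterior Beta(14/5, 11/3)
obs 3: x=0 → posterior Beta(14/5, 14/3)
obs 4: x=0 → posterior Beta(14/5, 17/3)
obs 5: x=0 → posterior Beta(14/5, 20/3)
obs 6: x=1 → posterior Beta(19/5, 20/3)
obs 7: x=0 → posterior Beta(19/5, 23/3)
obs 8: x=1 → posterior Beta(24/5, 23/3)
obs 9: x=0 → posterior Beta(24/5, 26/3)
obs 10: x=0 → posterior Beta(24/5, 29/3)
obs 11: x=0 → posterior Beta(24/5, 32/3)

k = 2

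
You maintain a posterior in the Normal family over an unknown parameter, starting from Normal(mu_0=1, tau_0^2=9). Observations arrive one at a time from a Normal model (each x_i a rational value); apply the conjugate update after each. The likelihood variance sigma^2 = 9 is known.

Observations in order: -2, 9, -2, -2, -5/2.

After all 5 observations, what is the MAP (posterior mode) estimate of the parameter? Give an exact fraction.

1/4

obs 1: x=-2 → posterior Normal(-1/2, 9/2)
obs 2: x=9 → posterior Normal(8/3, 3)
obs 3: x=-2 → posterior Normal(3/2, 9/4)
obs 4: x=-2 → posterior Normal(4/5, 9/5)
obs 5: x=-5/2 → posterior Normal(1/4, 3/2)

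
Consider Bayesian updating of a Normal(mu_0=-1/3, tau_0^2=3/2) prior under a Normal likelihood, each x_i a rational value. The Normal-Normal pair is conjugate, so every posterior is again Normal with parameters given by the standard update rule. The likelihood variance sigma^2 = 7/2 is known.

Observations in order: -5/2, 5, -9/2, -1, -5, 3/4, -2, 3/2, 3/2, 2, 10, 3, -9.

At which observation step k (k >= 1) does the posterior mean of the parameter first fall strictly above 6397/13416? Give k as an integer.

obs 1: x=-5/2 → posterior Normal(-59/60, 21/20)
obs 2: x=5 → posterior Normal(31/78, 21/26)
obs 3: x=-9/2 → posterior Normal(-25/48, 21/32)
obs 4: x=-1 → posterior Normal(-34/57, 21/38)
obs 5: x=-5 → posterior Normal(-79/66, 21/44)
obs 6: x=3/4 → posterior Normal(-289/300, 21/50)
obs 7: x=-2 → posterior Normal(-361/336, 3/8)
obs 8: x=3/2 → posterior Normal(-307/372, 21/62)
obs 9: x=3/2 → posterior Normal(-253/408, 21/68)
obs 10: x=2 → posterior Normal(-181/444, 21/74)
obs 11: x=10 → posterior Normal(179/480, 21/80)
obs 12: x=3 → posterior Normal(287/516, 21/86)
obs 13: x=-9 → posterior Normal(-37/552, 21/92)

k = 12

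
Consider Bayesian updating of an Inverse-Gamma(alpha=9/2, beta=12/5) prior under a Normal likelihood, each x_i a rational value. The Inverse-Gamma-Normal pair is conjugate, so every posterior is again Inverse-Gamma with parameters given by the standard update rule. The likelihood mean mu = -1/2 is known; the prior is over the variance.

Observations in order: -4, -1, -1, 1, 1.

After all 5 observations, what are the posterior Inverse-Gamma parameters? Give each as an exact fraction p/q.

obs 1: x=-4 → posterior Inverse-Gamma(5, 341/40)
obs 2: x=-1 → posterior Inverse-Gamma(11/2, 173/20)
obs 3: x=-1 → posterior Inverse-Gamma(6, 351/40)
obs 4: x=1 → posterior Inverse-Gamma(13/2, 99/10)
obs 5: x=1 → posterior Inverse-Gamma(7, 441/40)

alpha=7, beta=441/40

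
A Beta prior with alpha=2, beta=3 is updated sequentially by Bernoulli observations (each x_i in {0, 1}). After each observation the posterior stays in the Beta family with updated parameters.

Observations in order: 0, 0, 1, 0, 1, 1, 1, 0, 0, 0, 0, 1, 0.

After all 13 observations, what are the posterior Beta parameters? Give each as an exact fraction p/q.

alpha=7, beta=11

obs 1: x=0 → posterior Beta(2, 4)
obs 2: x=0 → posterior Beta(2, 5)
obs 3: x=1 → posterior Beta(3, 5)
obs 4: x=0 → posterior Beta(3, 6)
obs 5: x=1 → posterior Beta(4, 6)
obs 6: x=1 → posterior Beta(5, 6)
obs 7: x=1 → posterior Beta(6, 6)
obs 8: x=0 → posterior Beta(6, 7)
obs 9: x=0 → posterior Beta(6, 8)
obs 10: x=0 → posterior Beta(6, 9)
obs 11: x=0 → posterior Beta(6, 10)
obs 12: x=1 → posterior Beta(7, 10)
obs 13: x=0 → posterior Beta(7, 11)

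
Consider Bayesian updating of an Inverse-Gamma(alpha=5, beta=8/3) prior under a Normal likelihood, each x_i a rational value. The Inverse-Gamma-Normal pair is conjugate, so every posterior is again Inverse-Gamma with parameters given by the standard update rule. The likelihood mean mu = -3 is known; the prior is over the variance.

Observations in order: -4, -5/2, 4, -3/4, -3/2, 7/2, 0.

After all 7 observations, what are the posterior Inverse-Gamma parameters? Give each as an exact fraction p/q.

obs 1: x=-4 → posterior Inverse-Gamma(11/2, 19/6)
obs 2: x=-5/2 → posterior Inverse-Gamma(6, 79/24)
obs 3: x=4 → posterior Inverse-Gamma(13/2, 667/24)
obs 4: x=-3/4 → posterior Inverse-Gamma(7, 2911/96)
obs 5: x=-3/2 → posterior Inverse-Gamma(15/2, 3019/96)
obs 6: x=7/2 → posterior Inverse-Gamma(8, 5047/96)
obs 7: x=0 → posterior Inverse-Gamma(17/2, 5479/96)

alpha=17/2, beta=5479/96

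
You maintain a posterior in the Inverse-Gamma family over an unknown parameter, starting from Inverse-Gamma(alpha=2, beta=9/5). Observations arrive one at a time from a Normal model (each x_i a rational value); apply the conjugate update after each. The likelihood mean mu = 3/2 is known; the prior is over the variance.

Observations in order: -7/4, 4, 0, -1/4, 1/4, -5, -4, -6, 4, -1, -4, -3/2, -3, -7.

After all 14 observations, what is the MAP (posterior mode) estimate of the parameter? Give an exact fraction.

24023/1600

obs 1: x=-7/4 → posterior Inverse-Gamma(5/2, 1133/160)
obs 2: x=4 → posterior Inverse-Gamma(3, 1633/160)
obs 3: x=0 → posterior Inverse-Gamma(7/2, 1813/160)
obs 4: x=-1/4 → posterior Inverse-Gamma(4, 1029/80)
obs 5: x=1/4 → posterior Inverse-Gamma(9/2, 2183/160)
obs 6: x=-5 → posterior Inverse-Gamma(5, 5563/160)
obs 7: x=-4 → posterior Inverse-Gamma(11/2, 7983/160)
obs 8: x=-6 → posterior Inverse-Gamma(6, 12483/160)
obs 9: x=4 → posterior Inverse-Gamma(13/2, 12983/160)
obs 10: x=-1 → posterior Inverse-Gamma(7, 13483/160)
obs 11: x=-4 → posterior Inverse-Gamma(15/2, 15903/160)
obs 12: x=-3/2 → posterior Inverse-Gamma(8, 16623/160)
obs 13: x=-3 → posterior Inverse-Gamma(17/2, 18243/160)
obs 14: x=-7 → posterior Inverse-Gamma(9, 24023/160)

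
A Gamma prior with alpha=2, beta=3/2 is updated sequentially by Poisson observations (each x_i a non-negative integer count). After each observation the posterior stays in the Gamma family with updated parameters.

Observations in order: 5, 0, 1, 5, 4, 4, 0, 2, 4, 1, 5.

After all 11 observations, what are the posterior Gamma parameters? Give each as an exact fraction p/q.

obs 1: x=5 → posterior Gamma(7, 5/2)
obs 2: x=0 → posterior Gamma(7, 7/2)
obs 3: x=1 → posterior Gamma(8, 9/2)
obs 4: x=5 → posterior Gamma(13, 11/2)
obs 5: x=4 → posterior Gamma(17, 13/2)
obs 6: x=4 → posterior Gamma(21, 15/2)
obs 7: x=0 → posterior Gamma(21, 17/2)
obs 8: x=2 → posterior Gamma(23, 19/2)
obs 9: x=4 → posterior Gamma(27, 21/2)
obs 10: x=1 → posterior Gamma(28, 23/2)
obs 11: x=5 → posterior Gamma(33, 25/2)

alpha=33, beta=25/2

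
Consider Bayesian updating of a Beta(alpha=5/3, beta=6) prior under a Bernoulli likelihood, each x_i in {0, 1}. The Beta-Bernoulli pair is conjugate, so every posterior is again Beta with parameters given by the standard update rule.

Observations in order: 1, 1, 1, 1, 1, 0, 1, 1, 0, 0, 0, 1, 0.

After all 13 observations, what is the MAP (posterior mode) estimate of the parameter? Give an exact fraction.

obs 1: x=1 → posterior Beta(8/3, 6)
obs 2: x=1 → posterior Beta(11/3, 6)
obs 3: x=1 → posterior Beta(14/3, 6)
obs 4: x=1 → posterior Beta(17/3, 6)
obs 5: x=1 → posterior Beta(20/3, 6)
obs 6: x=0 → posterior Beta(20/3, 7)
obs 7: x=1 → posterior Beta(23/3, 7)
obs 8: x=1 → posterior Beta(26/3, 7)
obs 9: x=0 → posterior Beta(26/3, 8)
obs 10: x=0 → posterior Beta(26/3, 9)
obs 11: x=0 → posterior Beta(26/3, 10)
obs 12: x=1 → posterior Beta(29/3, 10)
obs 13: x=0 → posterior Beta(29/3, 11)

13/28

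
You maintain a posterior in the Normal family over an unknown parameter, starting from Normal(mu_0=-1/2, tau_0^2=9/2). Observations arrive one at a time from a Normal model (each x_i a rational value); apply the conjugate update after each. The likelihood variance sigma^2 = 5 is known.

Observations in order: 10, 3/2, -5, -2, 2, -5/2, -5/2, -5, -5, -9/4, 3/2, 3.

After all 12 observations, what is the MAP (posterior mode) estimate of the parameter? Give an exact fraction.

obs 1: x=10 → posterior Normal(85/19, 45/19)
obs 2: x=3/2 → posterior Normal(197/56, 45/28)
obs 3: x=-5 → posterior Normal(107/74, 45/37)
obs 4: x=-2 → posterior Normal(71/92, 45/46)
obs 5: x=2 → posterior Normal(107/110, 9/11)
obs 6: x=-5/2 → posterior Normal(31/64, 45/64)
obs 7: x=-5/2 → posterior Normal(17/146, 45/73)
obs 8: x=-5 → posterior Normal(-73/164, 45/82)
obs 9: x=-5 → posterior Normal(-163/182, 45/91)
obs 10: x=-9/4 → posterior Normal(-407/400, 9/20)
obs 11: x=3/2 → posterior Normal(-353/436, 45/109)
obs 12: x=3 → posterior Normal(-245/472, 45/118)

-245/472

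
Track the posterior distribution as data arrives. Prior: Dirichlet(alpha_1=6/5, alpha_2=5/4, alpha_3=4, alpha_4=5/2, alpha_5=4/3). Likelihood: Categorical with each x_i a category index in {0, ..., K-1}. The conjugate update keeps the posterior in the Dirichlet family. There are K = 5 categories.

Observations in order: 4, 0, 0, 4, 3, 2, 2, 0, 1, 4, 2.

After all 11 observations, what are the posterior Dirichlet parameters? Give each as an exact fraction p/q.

obs 1: x=4 → posterior Dirichlet(6/5, 5/4, 4, 5/2, 7/3)
obs 2: x=0 → posterior Dirichlet(11/5, 5/4, 4, 5/2, 7/3)
obs 3: x=0 → posterior Dirichlet(16/5, 5/4, 4, 5/2, 7/3)
obs 4: x=4 → posterior Dirichlet(16/5, 5/4, 4, 5/2, 10/3)
obs 5: x=3 → posterior Dirichlet(16/5, 5/4, 4, 7/2, 10/3)
obs 6: x=2 → posterior Dirichlet(16/5, 5/4, 5, 7/2, 10/3)
obs 7: x=2 → posterior Dirichlet(16/5, 5/4, 6, 7/2, 10/3)
obs 8: x=0 → posterior Dirichlet(21/5, 5/4, 6, 7/2, 10/3)
obs 9: x=1 → posterior Dirichlet(21/5, 9/4, 6, 7/2, 10/3)
obs 10: x=4 → posterior Dirichlet(21/5, 9/4, 6, 7/2, 13/3)
obs 11: x=2 → posterior Dirichlet(21/5, 9/4, 7, 7/2, 13/3)

alpha_1=21/5, alpha_2=9/4, alpha_3=7, alpha_4=7/2, alpha_5=13/3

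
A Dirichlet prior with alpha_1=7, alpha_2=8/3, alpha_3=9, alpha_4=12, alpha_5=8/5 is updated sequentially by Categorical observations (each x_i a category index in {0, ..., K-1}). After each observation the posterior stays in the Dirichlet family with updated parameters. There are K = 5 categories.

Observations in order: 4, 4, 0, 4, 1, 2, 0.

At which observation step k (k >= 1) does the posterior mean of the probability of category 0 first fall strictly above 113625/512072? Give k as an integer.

obs 1: x=4 → posterior Dirichlet(7, 8/3, 9, 12, 13/5)
obs 2: x=4 → posterior Dirichlet(7, 8/3, 9, 12, 18/5)
obs 3: x=0 → posterior Dirichlet(8, 8/3, 9, 12, 18/5)
obs 4: x=4 → posterior Dirichlet(8, 8/3, 9, 12, 23/5)
obs 5: x=1 → posterior Dirichlet(8, 11/3, 9, 12, 23/5)
obs 6: x=2 → posterior Dirichlet(8, 11/3, 10, 12, 23/5)
obs 7: x=0 → posterior Dirichlet(9, 11/3, 10, 12, 23/5)

k = 3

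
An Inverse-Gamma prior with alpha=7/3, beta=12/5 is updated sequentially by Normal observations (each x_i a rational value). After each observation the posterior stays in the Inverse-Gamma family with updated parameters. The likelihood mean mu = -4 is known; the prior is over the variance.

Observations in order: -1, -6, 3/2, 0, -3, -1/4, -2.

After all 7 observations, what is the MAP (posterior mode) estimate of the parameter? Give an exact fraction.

19947/3280

obs 1: x=-1 → posterior Inverse-Gamma(17/6, 69/10)
obs 2: x=-6 → posterior Inverse-Gamma(10/3, 89/10)
obs 3: x=3/2 → posterior Inverse-Gamma(23/6, 961/40)
obs 4: x=0 → posterior Inverse-Gamma(13/3, 1281/40)
obs 5: x=-3 → posterior Inverse-Gamma(29/6, 1301/40)
obs 6: x=-1/4 → posterior Inverse-Gamma(16/3, 6329/160)
obs 7: x=-2 → posterior Inverse-Gamma(35/6, 6649/160)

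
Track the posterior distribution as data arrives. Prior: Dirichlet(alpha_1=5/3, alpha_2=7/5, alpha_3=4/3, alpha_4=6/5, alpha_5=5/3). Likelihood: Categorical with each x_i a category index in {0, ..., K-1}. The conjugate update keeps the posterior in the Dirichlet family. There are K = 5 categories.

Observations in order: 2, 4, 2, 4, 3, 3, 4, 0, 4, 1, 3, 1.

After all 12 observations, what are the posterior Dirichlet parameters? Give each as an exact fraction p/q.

alpha_1=8/3, alpha_2=17/5, alpha_3=10/3, alpha_4=21/5, alpha_5=17/3

obs 1: x=2 → posterior Dirichlet(5/3, 7/5, 7/3, 6/5, 5/3)
obs 2: x=4 → posterior Dirichlet(5/3, 7/5, 7/3, 6/5, 8/3)
obs 3: x=2 → posterior Dirichlet(5/3, 7/5, 10/3, 6/5, 8/3)
obs 4: x=4 → posterior Dirichlet(5/3, 7/5, 10/3, 6/5, 11/3)
obs 5: x=3 → posterior Dirichlet(5/3, 7/5, 10/3, 11/5, 11/3)
obs 6: x=3 → posterior Dirichlet(5/3, 7/5, 10/3, 16/5, 11/3)
obs 7: x=4 → posterior Dirichlet(5/3, 7/5, 10/3, 16/5, 14/3)
obs 8: x=0 → posterior Dirichlet(8/3, 7/5, 10/3, 16/5, 14/3)
obs 9: x=4 → posterior Dirichlet(8/3, 7/5, 10/3, 16/5, 17/3)
obs 10: x=1 → posterior Dirichlet(8/3, 12/5, 10/3, 16/5, 17/3)
obs 11: x=3 → posterior Dirichlet(8/3, 12/5, 10/3, 21/5, 17/3)
obs 12: x=1 → posterior Dirichlet(8/3, 17/5, 10/3, 21/5, 17/3)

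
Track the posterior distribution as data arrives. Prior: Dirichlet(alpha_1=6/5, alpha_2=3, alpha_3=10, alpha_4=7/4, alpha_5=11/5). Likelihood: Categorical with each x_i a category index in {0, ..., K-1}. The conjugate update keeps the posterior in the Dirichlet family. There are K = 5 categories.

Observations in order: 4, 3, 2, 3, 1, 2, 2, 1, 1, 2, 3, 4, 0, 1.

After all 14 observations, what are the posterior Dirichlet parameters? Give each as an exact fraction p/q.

obs 1: x=4 → posterior Dirichlet(6/5, 3, 10, 7/4, 16/5)
obs 2: x=3 → posterior Dirichlet(6/5, 3, 10, 11/4, 16/5)
obs 3: x=2 → posterior Dirichlet(6/5, 3, 11, 11/4, 16/5)
obs 4: x=3 → posterior Dirichlet(6/5, 3, 11, 15/4, 16/5)
obs 5: x=1 → posterior Dirichlet(6/5, 4, 11, 15/4, 16/5)
obs 6: x=2 → posterior Dirichlet(6/5, 4, 12, 15/4, 16/5)
obs 7: x=2 → posterior Dirichlet(6/5, 4, 13, 15/4, 16/5)
obs 8: x=1 → posterior Dirichlet(6/5, 5, 13, 15/4, 16/5)
obs 9: x=1 → posterior Dirichlet(6/5, 6, 13, 15/4, 16/5)
obs 10: x=2 → posterior Dirichlet(6/5, 6, 14, 15/4, 16/5)
obs 11: x=3 → posterior Dirichlet(6/5, 6, 14, 19/4, 16/5)
obs 12: x=4 → posterior Dirichlet(6/5, 6, 14, 19/4, 21/5)
obs 13: x=0 → posterior Dirichlet(11/5, 6, 14, 19/4, 21/5)
obs 14: x=1 → posterior Dirichlet(11/5, 7, 14, 19/4, 21/5)

alpha_1=11/5, alpha_2=7, alpha_3=14, alpha_4=19/4, alpha_5=21/5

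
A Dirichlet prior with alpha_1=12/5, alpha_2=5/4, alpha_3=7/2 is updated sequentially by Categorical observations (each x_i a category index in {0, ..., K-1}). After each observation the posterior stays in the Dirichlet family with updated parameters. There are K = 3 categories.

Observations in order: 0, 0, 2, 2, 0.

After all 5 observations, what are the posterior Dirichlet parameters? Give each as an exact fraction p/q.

alpha_1=27/5, alpha_2=5/4, alpha_3=11/2

obs 1: x=0 → posterior Dirichlet(17/5, 5/4, 7/2)
obs 2: x=0 → posterior Dirichlet(22/5, 5/4, 7/2)
obs 3: x=2 → posterior Dirichlet(22/5, 5/4, 9/2)
obs 4: x=2 → posterior Dirichlet(22/5, 5/4, 11/2)
obs 5: x=0 → posterior Dirichlet(27/5, 5/4, 11/2)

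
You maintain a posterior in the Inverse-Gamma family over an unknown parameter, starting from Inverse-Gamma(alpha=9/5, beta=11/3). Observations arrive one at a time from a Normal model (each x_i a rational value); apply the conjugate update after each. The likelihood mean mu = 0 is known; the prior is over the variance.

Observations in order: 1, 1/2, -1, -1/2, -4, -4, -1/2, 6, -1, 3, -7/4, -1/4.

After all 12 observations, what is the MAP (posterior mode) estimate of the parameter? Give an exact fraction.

995/192

obs 1: x=1 → posterior Inverse-Gamma(23/10, 25/6)
obs 2: x=1/2 → posterior Inverse-Gamma(14/5, 103/24)
obs 3: x=-1 → posterior Inverse-Gamma(33/10, 115/24)
obs 4: x=-1/2 → posterior Inverse-Gamma(19/5, 59/12)
obs 5: x=-4 → posterior Inverse-Gamma(43/10, 155/12)
obs 6: x=-4 → posterior Inverse-Gamma(24/5, 251/12)
obs 7: x=-1/2 → posterior Inverse-Gamma(53/10, 505/24)
obs 8: x=6 → posterior Inverse-Gamma(29/5, 937/24)
obs 9: x=-1 → posterior Inverse-Gamma(63/10, 949/24)
obs 10: x=3 → posterior Inverse-Gamma(34/5, 1057/24)
obs 11: x=-7/4 → posterior Inverse-Gamma(73/10, 4375/96)
obs 12: x=-1/4 → posterior Inverse-Gamma(39/5, 2189/48)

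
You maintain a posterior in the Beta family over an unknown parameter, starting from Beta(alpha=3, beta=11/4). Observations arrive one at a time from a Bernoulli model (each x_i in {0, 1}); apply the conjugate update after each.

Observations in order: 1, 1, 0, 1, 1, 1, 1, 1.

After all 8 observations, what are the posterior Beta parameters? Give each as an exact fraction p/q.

alpha=10, beta=15/4

obs 1: x=1 → posterior Beta(4, 11/4)
obs 2: x=1 → posterior Beta(5, 11/4)
obs 3: x=0 → posterior Beta(5, 15/4)
obs 4: x=1 → posterior Beta(6, 15/4)
obs 5: x=1 → posterior Beta(7, 15/4)
obs 6: x=1 → posterior Beta(8, 15/4)
obs 7: x=1 → posterior Beta(9, 15/4)
obs 8: x=1 → posterior Beta(10, 15/4)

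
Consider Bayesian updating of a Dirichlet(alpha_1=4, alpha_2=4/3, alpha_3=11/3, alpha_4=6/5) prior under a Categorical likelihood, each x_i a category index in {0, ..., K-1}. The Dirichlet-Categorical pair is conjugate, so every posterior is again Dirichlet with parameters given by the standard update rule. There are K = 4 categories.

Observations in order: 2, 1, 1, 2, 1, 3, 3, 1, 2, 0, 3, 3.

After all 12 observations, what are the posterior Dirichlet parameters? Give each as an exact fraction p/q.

alpha_1=5, alpha_2=16/3, alpha_3=20/3, alpha_4=26/5

obs 1: x=2 → posterior Dirichlet(4, 4/3, 14/3, 6/5)
obs 2: x=1 → posterior Dirichlet(4, 7/3, 14/3, 6/5)
obs 3: x=1 → posterior Dirichlet(4, 10/3, 14/3, 6/5)
obs 4: x=2 → posterior Dirichlet(4, 10/3, 17/3, 6/5)
obs 5: x=1 → posterior Dirichlet(4, 13/3, 17/3, 6/5)
obs 6: x=3 → posterior Dirichlet(4, 13/3, 17/3, 11/5)
obs 7: x=3 → posterior Dirichlet(4, 13/3, 17/3, 16/5)
obs 8: x=1 → posterior Dirichlet(4, 16/3, 17/3, 16/5)
obs 9: x=2 → posterior Dirichlet(4, 16/3, 20/3, 16/5)
obs 10: x=0 → posterior Dirichlet(5, 16/3, 20/3, 16/5)
obs 11: x=3 → posterior Dirichlet(5, 16/3, 20/3, 21/5)
obs 12: x=3 → posterior Dirichlet(5, 16/3, 20/3, 26/5)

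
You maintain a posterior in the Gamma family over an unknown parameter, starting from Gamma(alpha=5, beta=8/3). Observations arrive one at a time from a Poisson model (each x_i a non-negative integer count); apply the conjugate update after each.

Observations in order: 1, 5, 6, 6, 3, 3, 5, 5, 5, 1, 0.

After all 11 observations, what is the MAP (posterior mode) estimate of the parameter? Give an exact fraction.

obs 1: x=1 → posterior Gamma(6, 11/3)
obs 2: x=5 → posterior Gamma(11, 14/3)
obs 3: x=6 → posterior Gamma(17, 17/3)
obs 4: x=6 → posterior Gamma(23, 20/3)
obs 5: x=3 → posterior Gamma(26, 23/3)
obs 6: x=3 → posterior Gamma(29, 26/3)
obs 7: x=5 → posterior Gamma(34, 29/3)
obs 8: x=5 → posterior Gamma(39, 32/3)
obs 9: x=5 → posterior Gamma(44, 35/3)
obs 10: x=1 → posterior Gamma(45, 38/3)
obs 11: x=0 → posterior Gamma(45, 41/3)

132/41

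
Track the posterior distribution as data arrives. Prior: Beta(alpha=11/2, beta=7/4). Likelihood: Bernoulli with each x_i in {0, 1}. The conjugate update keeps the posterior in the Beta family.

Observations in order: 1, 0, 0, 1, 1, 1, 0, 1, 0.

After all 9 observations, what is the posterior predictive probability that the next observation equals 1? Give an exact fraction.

42/65

obs 1: x=1 → posterior Beta(13/2, 7/4)
obs 2: x=0 → posterior Beta(13/2, 11/4)
obs 3: x=0 → posterior Beta(13/2, 15/4)
obs 4: x=1 → posterior Beta(15/2, 15/4)
obs 5: x=1 → posterior Beta(17/2, 15/4)
obs 6: x=1 → posterior Beta(19/2, 15/4)
obs 7: x=0 → posterior Beta(19/2, 19/4)
obs 8: x=1 → posterior Beta(21/2, 19/4)
obs 9: x=0 → posterior Beta(21/2, 23/4)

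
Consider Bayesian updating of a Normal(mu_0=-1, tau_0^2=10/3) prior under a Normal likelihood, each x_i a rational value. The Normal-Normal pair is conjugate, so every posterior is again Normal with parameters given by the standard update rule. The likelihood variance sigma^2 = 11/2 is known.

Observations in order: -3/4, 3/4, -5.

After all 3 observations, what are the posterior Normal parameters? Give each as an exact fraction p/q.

obs 1: x=-3/4 → posterior Normal(-48/53, 110/53)
obs 2: x=3/4 → posterior Normal(-33/73, 110/73)
obs 3: x=-5 → posterior Normal(-133/93, 110/93)

mu_0=-133/93, tau_0^2=110/93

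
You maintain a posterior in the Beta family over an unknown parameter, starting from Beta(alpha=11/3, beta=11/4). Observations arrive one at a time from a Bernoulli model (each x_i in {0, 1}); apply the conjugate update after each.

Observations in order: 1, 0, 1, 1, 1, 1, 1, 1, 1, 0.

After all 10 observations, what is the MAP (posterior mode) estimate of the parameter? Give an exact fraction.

128/173

obs 1: x=1 → posterior Beta(14/3, 11/4)
obs 2: x=0 → posterior Beta(14/3, 15/4)
obs 3: x=1 → posterior Beta(17/3, 15/4)
obs 4: x=1 → posterior Beta(20/3, 15/4)
obs 5: x=1 → posterior Beta(23/3, 15/4)
obs 6: x=1 → posterior Beta(26/3, 15/4)
obs 7: x=1 → posterior Beta(29/3, 15/4)
obs 8: x=1 → posterior Beta(32/3, 15/4)
obs 9: x=1 → posterior Beta(35/3, 15/4)
obs 10: x=0 → posterior Beta(35/3, 19/4)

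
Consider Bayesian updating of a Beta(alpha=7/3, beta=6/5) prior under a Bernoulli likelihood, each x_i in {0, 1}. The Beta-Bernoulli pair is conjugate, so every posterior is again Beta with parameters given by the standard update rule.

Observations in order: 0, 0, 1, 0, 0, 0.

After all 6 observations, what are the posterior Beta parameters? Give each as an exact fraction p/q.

alpha=10/3, beta=31/5

obs 1: x=0 → posterior Beta(7/3, 11/5)
obs 2: x=0 → posterior Beta(7/3, 16/5)
obs 3: x=1 → posterior Beta(10/3, 16/5)
obs 4: x=0 → posterior Beta(10/3, 21/5)
obs 5: x=0 → posterior Beta(10/3, 26/5)
obs 6: x=0 → posterior Beta(10/3, 31/5)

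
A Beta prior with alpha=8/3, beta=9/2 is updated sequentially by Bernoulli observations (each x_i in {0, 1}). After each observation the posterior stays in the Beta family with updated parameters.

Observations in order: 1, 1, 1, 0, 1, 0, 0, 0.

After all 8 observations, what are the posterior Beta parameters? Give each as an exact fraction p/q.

obs 1: x=1 → posterior Beta(11/3, 9/2)
obs 2: x=1 → posterior Beta(14/3, 9/2)
obs 3: x=1 → posterior Beta(17/3, 9/2)
obs 4: x=0 → posterior Beta(17/3, 11/2)
obs 5: x=1 → posterior Beta(20/3, 11/2)
obs 6: x=0 → posterior Beta(20/3, 13/2)
obs 7: x=0 → posterior Beta(20/3, 15/2)
obs 8: x=0 → posterior Beta(20/3, 17/2)

alpha=20/3, beta=17/2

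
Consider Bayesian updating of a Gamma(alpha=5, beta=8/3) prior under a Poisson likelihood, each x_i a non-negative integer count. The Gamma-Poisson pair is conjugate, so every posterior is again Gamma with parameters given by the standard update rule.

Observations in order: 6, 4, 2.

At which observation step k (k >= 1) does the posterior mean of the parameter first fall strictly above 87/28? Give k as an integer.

obs 1: x=6 → posterior Gamma(11, 11/3)
obs 2: x=4 → posterior Gamma(15, 14/3)
obs 3: x=2 → posterior Gamma(17, 17/3)

k = 2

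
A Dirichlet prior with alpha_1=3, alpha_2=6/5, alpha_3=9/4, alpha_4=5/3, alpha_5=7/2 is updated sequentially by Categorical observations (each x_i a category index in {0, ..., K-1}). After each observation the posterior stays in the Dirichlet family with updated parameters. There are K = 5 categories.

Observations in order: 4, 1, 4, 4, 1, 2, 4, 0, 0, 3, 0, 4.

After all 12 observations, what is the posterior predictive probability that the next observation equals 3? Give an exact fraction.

160/1417

obs 1: x=4 → posterior Dirichlet(3, 6/5, 9/4, 5/3, 9/2)
obs 2: x=1 → posterior Dirichlet(3, 11/5, 9/4, 5/3, 9/2)
obs 3: x=4 → posterior Dirichlet(3, 11/5, 9/4, 5/3, 11/2)
obs 4: x=4 → posterior Dirichlet(3, 11/5, 9/4, 5/3, 13/2)
obs 5: x=1 → posterior Dirichlet(3, 16/5, 9/4, 5/3, 13/2)
obs 6: x=2 → posterior Dirichlet(3, 16/5, 13/4, 5/3, 13/2)
obs 7: x=4 → posterior Dirichlet(3, 16/5, 13/4, 5/3, 15/2)
obs 8: x=0 → posterior Dirichlet(4, 16/5, 13/4, 5/3, 15/2)
obs 9: x=0 → posterior Dirichlet(5, 16/5, 13/4, 5/3, 15/2)
obs 10: x=3 → posterior Dirichlet(5, 16/5, 13/4, 8/3, 15/2)
obs 11: x=0 → posterior Dirichlet(6, 16/5, 13/4, 8/3, 15/2)
obs 12: x=4 → posterior Dirichlet(6, 16/5, 13/4, 8/3, 17/2)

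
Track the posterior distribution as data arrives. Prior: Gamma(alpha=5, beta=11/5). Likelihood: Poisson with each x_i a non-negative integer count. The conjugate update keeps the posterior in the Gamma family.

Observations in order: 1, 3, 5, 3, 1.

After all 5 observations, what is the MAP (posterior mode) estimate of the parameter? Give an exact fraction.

obs 1: x=1 → posterior Gamma(6, 16/5)
obs 2: x=3 → posterior Gamma(9, 21/5)
obs 3: x=5 → posterior Gamma(14, 26/5)
obs 4: x=3 → posterior Gamma(17, 31/5)
obs 5: x=1 → posterior Gamma(18, 36/5)

85/36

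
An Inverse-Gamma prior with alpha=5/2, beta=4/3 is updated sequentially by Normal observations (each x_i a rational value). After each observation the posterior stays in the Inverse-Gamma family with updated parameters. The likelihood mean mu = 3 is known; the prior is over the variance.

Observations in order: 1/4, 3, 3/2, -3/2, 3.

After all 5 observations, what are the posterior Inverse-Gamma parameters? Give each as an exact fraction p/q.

obs 1: x=1/4 → posterior Inverse-Gamma(3, 491/96)
obs 2: x=3 → posterior Inverse-Gamma(7/2, 491/96)
obs 3: x=3/2 → posterior Inverse-Gamma(4, 599/96)
obs 4: x=-3/2 → posterior Inverse-Gamma(9/2, 1571/96)
obs 5: x=3 → posterior Inverse-Gamma(5, 1571/96)

alpha=5, beta=1571/96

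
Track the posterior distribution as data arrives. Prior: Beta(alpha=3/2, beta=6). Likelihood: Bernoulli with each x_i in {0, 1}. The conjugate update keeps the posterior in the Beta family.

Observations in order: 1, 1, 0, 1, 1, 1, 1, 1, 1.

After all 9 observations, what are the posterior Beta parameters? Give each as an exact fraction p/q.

alpha=19/2, beta=7

obs 1: x=1 → posterior Beta(5/2, 6)
obs 2: x=1 → posterior Beta(7/2, 6)
obs 3: x=0 → posterior Beta(7/2, 7)
obs 4: x=1 → posterior Beta(9/2, 7)
obs 5: x=1 → posterior Beta(11/2, 7)
obs 6: x=1 → posterior Beta(13/2, 7)
obs 7: x=1 → posterior Beta(15/2, 7)
obs 8: x=1 → posterior Beta(17/2, 7)
obs 9: x=1 → posterior Beta(19/2, 7)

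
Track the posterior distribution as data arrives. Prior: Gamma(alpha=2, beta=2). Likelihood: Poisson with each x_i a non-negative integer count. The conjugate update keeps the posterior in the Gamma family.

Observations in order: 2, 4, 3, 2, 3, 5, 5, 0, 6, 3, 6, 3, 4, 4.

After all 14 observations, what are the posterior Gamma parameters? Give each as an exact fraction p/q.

alpha=52, beta=16

obs 1: x=2 → posterior Gamma(4, 3)
obs 2: x=4 → posterior Gamma(8, 4)
obs 3: x=3 → posterior Gamma(11, 5)
obs 4: x=2 → posterior Gamma(13, 6)
obs 5: x=3 → posterior Gamma(16, 7)
obs 6: x=5 → posterior Gamma(21, 8)
obs 7: x=5 → posterior Gamma(26, 9)
obs 8: x=0 → posterior Gamma(26, 10)
obs 9: x=6 → posterior Gamma(32, 11)
obs 10: x=3 → posterior Gamma(35, 12)
obs 11: x=6 → posterior Gamma(41, 13)
obs 12: x=3 → posterior Gamma(44, 14)
obs 13: x=4 → posterior Gamma(48, 15)
obs 14: x=4 → posterior Gamma(52, 16)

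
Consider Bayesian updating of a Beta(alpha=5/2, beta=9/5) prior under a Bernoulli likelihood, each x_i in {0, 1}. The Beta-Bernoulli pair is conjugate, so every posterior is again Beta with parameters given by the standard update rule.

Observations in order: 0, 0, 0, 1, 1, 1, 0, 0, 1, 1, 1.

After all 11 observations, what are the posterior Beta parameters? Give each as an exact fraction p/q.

alpha=17/2, beta=34/5

obs 1: x=0 → posterior Beta(5/2, 14/5)
obs 2: x=0 → posterior Beta(5/2, 19/5)
obs 3: x=0 → posterior Beta(5/2, 24/5)
obs 4: x=1 → posterior Beta(7/2, 24/5)
obs 5: x=1 → posterior Beta(9/2, 24/5)
obs 6: x=1 → posterior Beta(11/2, 24/5)
obs 7: x=0 → posterior Beta(11/2, 29/5)
obs 8: x=0 → posterior Beta(11/2, 34/5)
obs 9: x=1 → posterior Beta(13/2, 34/5)
obs 10: x=1 → posterior Beta(15/2, 34/5)
obs 11: x=1 → posterior Beta(17/2, 34/5)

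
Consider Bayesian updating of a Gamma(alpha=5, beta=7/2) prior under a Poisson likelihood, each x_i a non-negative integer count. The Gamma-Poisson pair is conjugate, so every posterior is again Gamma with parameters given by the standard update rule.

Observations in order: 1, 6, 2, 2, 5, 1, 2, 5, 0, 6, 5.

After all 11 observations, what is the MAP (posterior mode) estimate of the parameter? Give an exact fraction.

obs 1: x=1 → posterior Gamma(6, 9/2)
obs 2: x=6 → posterior Gamma(12, 11/2)
obs 3: x=2 → posterior Gamma(14, 13/2)
obs 4: x=2 → posterior Gamma(16, 15/2)
obs 5: x=5 → posterior Gamma(21, 17/2)
obs 6: x=1 → posterior Gamma(22, 19/2)
obs 7: x=2 → posterior Gamma(24, 21/2)
obs 8: x=5 → posterior Gamma(29, 23/2)
obs 9: x=0 → posterior Gamma(29, 25/2)
obs 10: x=6 → posterior Gamma(35, 27/2)
obs 11: x=5 → posterior Gamma(40, 29/2)

78/29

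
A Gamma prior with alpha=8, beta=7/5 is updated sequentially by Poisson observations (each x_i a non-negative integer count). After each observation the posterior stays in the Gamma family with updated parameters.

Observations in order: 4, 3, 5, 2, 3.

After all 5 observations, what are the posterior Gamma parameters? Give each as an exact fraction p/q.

alpha=25, beta=32/5

obs 1: x=4 → posterior Gamma(12, 12/5)
obs 2: x=3 → posterior Gamma(15, 17/5)
obs 3: x=5 → posterior Gamma(20, 22/5)
obs 4: x=2 → posterior Gamma(22, 27/5)
obs 5: x=3 → posterior Gamma(25, 32/5)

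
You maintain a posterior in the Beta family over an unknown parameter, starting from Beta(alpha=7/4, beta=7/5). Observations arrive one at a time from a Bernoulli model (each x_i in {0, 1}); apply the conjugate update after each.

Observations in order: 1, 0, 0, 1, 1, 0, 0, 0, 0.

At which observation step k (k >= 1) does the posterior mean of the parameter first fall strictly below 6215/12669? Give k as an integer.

obs 1: x=1 → posterior Beta(11/4, 7/5)
obs 2: x=0 → posterior Beta(11/4, 12/5)
obs 3: x=0 → posterior Beta(11/4, 17/5)
obs 4: x=1 → posterior Beta(15/4, 17/5)
obs 5: x=1 → posterior Beta(19/4, 17/5)
obs 6: x=0 → posterior Beta(19/4, 22/5)
obs 7: x=0 → posterior Beta(19/4, 27/5)
obs 8: x=0 → posterior Beta(19/4, 32/5)
obs 9: x=0 → posterior Beta(19/4, 37/5)

k = 3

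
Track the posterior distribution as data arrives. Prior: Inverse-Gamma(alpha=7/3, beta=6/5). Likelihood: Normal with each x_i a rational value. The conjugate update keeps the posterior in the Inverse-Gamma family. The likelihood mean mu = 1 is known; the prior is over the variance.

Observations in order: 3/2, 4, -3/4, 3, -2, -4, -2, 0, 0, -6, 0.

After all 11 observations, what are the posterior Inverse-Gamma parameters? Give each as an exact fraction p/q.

obs 1: x=3/2 → posterior Inverse-Gamma(17/6, 53/40)
obs 2: x=4 → posterior Inverse-Gamma(10/3, 233/40)
obs 3: x=-3/4 → posterior Inverse-Gamma(23/6, 1177/160)
obs 4: x=3 → posterior Inverse-Gamma(13/3, 1497/160)
obs 5: x=-2 → posterior Inverse-Gamma(29/6, 2217/160)
obs 6: x=-4 → posterior Inverse-Gamma(16/3, 4217/160)
obs 7: x=-2 → posterior Inverse-Gamma(35/6, 4937/160)
obs 8: x=0 → posterior Inverse-Gamma(19/3, 5017/160)
obs 9: x=0 → posterior Inverse-Gamma(41/6, 5097/160)
obs 10: x=-6 → posterior Inverse-Gamma(22/3, 9017/160)
obs 11: x=0 → posterior Inverse-Gamma(47/6, 9097/160)

alpha=47/6, beta=9097/160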